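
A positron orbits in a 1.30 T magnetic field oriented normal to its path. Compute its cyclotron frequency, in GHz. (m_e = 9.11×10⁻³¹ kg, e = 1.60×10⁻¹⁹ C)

f ≈ 36.3 GHz

f = qB/(2πm) = (1×1.60×10^-19)(1.30) / [2π(9.11×10^-31)] = 3.63×10^10 Hz.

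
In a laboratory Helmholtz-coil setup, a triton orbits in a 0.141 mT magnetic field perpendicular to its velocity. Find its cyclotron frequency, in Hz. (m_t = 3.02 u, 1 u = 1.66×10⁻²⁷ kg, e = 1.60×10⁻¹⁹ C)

f = qB/(2πm) = (1×1.60×10^-19)(1.41×10^-4) / [2π(5.01×10^-27)] = 716 Hz.

f ≈ 716 Hz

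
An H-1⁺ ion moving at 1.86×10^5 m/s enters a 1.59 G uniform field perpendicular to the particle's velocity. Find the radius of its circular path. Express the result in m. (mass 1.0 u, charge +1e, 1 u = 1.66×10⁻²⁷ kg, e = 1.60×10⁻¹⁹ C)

r ≈ 12.1 m

The magnetic force provides the centripetal force: qvB = mv²/r, so r = mv/(qB).
r = (1.66×10^-27 kg)(1.86×10^5 m/s) / [(1×1.60×10^-19 C)(1.59×10^-4 T)] = 12.1 m.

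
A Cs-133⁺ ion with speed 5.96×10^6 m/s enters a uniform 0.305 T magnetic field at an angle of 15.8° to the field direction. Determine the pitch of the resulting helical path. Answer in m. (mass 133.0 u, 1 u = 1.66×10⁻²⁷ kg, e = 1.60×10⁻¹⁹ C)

The velocity component along B is v∥ = v cos15.8° = 5.73×10^6 m/s.
The cyclotron period T = 2πm/(qB) = 2.84×10^-5 s is set by m, q, B alone.
Pitch = v∥·T = (5.73×10^6)(2.84×10^-5) = 163 m.

pitch ≈ 163 m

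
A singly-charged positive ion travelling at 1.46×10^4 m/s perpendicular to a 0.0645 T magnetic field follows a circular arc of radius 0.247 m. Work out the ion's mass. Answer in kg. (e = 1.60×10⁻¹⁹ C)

qvB = mv²/r ⇒ m = qBr/v.
m = (1×1.60×10^-19)(0.0645)(0.247) / (1.46×10^4) = 1.75×10^-25 kg.

m ≈ 1.75×10^-25 kg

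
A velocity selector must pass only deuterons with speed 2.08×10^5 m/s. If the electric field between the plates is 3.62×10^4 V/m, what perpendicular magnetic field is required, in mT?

qE = qvB ⇒ B = E/v = (3.62×10^4) / (2.08×10^5) = 0.174 T.

B ≈ 174 mT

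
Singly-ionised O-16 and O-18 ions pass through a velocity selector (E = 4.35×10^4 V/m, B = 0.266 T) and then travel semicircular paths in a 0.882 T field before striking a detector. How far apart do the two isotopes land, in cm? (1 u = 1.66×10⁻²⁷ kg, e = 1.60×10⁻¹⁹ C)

Δd ≈ 0.769 cm

Both emerge at v = E/B₁ = 1.64×10^5 m/s.
r = mv/(qB₂), so r₁ = 0.03078 m and r₂ = 0.03463 m, giving Δr = 3.85×10^-3 m.
After a semicircle each ion lands a diameter 2r from the entry slit, so the separation is 2Δr = 7.69×10^-3 m.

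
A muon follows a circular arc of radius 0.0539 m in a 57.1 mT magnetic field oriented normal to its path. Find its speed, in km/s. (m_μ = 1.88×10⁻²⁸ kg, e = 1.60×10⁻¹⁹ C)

From qvB = mv²/r, v = qBr/m.
v = (1×1.60×10^-19)(0.0571)(0.0539) / (1.88×10^-28) = 2.62×10^6 m/s.

v ≈ 2620 km/s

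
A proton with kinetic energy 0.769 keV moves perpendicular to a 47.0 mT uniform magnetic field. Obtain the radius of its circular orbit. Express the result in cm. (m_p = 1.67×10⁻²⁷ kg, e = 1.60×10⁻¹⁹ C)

r ≈ 8.52 cm

Convert the energy: K = 0.769 keV = 1.23×10^-16 J.
v = √(2K/m) = √(2·1.23×10^-16/1.67×10^-27) = 3.84×10^5 m/s.
r = mv/(qB) = (1.67×10^-27)(3.84×10^5) / [(1×1.60×10^-19)(0.0470)] = 0.0852 m.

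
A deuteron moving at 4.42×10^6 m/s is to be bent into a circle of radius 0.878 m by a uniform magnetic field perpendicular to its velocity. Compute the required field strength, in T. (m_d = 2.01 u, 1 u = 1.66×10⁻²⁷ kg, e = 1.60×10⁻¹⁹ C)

qvB = mv²/r gives B = mv/(qr).
B = (3.34×10^-27)(4.42×10^6) / [(1×1.60×10^-19)(0.878)] = 0.105 T.

B ≈ 0.105 T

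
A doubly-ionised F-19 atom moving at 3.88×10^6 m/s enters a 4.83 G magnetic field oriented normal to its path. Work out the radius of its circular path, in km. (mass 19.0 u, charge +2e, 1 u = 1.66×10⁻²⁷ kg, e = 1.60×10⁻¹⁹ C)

r ≈ 0.792 km

The magnetic force provides the centripetal force: qvB = mv²/r, so r = mv/(qB).
r = (3.15×10^-26 kg)(3.88×10^6 m/s) / [(2×1.60×10^-19 C)(4.83×10^-4 T)] = 792 m.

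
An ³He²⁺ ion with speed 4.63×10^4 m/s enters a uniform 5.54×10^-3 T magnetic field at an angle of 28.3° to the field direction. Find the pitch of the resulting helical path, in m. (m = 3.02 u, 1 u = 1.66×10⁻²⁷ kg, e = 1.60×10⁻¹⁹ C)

The velocity component along B is v∥ = v cos28.3° = 4.08×10^4 m/s.
The cyclotron period T = 2πm/(qB) = 1.78×10^-5 s is set by m, q, B alone.
Pitch = v∥·T = (4.08×10^4)(1.78×10^-5) = 0.724 m.

pitch ≈ 0.724 m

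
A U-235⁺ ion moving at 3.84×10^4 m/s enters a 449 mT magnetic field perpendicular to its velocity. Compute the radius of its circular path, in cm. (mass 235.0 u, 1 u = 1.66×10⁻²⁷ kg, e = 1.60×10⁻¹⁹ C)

The magnetic force provides the centripetal force: qvB = mv²/r, so r = mv/(qB).
r = (3.90×10^-25 kg)(3.84×10^4 m/s) / [(1×1.60×10^-19 C)(0.449 T)] = 0.209 m.

r ≈ 20.9 cm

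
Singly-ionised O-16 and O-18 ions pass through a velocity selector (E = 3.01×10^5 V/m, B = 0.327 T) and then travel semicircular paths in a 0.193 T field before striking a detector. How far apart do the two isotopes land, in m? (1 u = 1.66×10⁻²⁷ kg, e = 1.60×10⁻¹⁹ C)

Δd ≈ 0.198 m

Both emerge at v = E/B₁ = 9.20×10^5 m/s.
r = mv/(qB₂), so r₁ = 0.7917 m and r₂ = 0.8907 m, giving Δr = 0.0990 m.
After a semicircle each ion lands a diameter 2r from the entry slit, so the separation is 2Δr = 0.198 m.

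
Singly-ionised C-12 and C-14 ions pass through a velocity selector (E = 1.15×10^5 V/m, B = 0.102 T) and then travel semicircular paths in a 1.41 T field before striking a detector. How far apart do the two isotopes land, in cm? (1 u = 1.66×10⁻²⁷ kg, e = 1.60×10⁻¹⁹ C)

Δd ≈ 3.32 cm

Both emerge at v = E/B₁ = 1.13×10^6 m/s.
r = mv/(qB₂), so r₁ = 0.09955 m and r₂ = 0.1161 m, giving Δr = 0.0166 m.
After a semicircle each ion lands a diameter 2r from the entry slit, so the separation is 2Δr = 0.0332 m.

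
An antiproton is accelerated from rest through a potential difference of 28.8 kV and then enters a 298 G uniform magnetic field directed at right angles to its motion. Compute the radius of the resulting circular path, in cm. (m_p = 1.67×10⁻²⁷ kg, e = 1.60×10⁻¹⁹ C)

The kinetic energy gained is K = qV = (1×1.60×10^-19)(2.88×10^4) = 4.61×10^-15 J.
v = √(2K/m) = 2.35×10^6 m/s.
r = mv/(qB) = (1.67×10^-27)(2.35×10^6) / [(1×1.60×10^-19)(0.0298)] = 0.823 m.

r ≈ 82.3 cm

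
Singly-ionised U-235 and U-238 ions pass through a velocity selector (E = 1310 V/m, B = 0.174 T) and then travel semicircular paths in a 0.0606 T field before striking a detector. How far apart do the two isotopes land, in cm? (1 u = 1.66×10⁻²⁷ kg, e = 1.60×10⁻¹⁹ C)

Both emerge at v = E/B₁ = 7530 m/s.
r = mv/(qB₂), so r₁ = 0.30290 m and r₂ = 0.30677 m, giving Δr = 3.87×10^-3 m.
After a semicircle each ion lands a diameter 2r from the entry slit, so the separation is 2Δr = 7.73×10^-3 m.

Δd ≈ 0.773 cm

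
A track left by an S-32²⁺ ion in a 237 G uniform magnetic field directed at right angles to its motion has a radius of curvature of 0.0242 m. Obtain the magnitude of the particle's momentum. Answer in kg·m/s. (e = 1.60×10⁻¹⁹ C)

Since qvB = mv²/r, the momentum p = mv = qBr.
p = (2×1.60×10^-19)(0.0237)(0.0242) = 1.84×10^-22 kg·m/s.

p ≈ 1.84×10^-22 kg·m/s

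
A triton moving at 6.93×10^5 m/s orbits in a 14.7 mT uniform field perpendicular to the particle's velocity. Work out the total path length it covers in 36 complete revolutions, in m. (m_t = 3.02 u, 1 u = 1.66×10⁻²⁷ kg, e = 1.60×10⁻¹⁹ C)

r = mv/(qB) = 1.48 m, so one revolution covers 2πr = 9.28 m.
In 36 revolutions: L = 36·2πr = 334 m.

L ≈ 334 m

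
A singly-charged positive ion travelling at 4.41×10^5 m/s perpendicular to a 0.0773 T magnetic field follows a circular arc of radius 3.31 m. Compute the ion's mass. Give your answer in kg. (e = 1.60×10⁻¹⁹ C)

qvB = mv²/r ⇒ m = qBr/v.
m = (1×1.60×10^-19)(0.0773)(3.31) / (4.41×10^5) = 9.28×10^-26 kg.

m ≈ 9.28×10^-26 kg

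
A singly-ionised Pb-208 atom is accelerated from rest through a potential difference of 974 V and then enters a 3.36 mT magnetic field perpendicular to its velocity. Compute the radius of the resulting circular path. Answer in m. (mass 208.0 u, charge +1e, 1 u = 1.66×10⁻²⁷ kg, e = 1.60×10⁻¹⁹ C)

r ≈ 19.3 m

The kinetic energy gained is K = qV = (1×1.60×10^-19)(974) = 1.56×10^-16 J.
v = √(2K/m) = 3.00×10^4 m/s.
r = mv/(qB) = (3.45×10^-25)(3.00×10^4) / [(1×1.60×10^-19)(3.36×10^-3)] = 19.3 m.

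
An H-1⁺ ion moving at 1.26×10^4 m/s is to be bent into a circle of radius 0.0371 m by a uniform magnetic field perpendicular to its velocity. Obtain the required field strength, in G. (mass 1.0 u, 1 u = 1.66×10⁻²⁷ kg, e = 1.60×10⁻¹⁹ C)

qvB = mv²/r gives B = mv/(qr).
B = (1.66×10^-27)(1.26×10^4) / [(1×1.60×10^-19)(0.0371)] = 3.52×10^-3 T.

B ≈ 35.2 G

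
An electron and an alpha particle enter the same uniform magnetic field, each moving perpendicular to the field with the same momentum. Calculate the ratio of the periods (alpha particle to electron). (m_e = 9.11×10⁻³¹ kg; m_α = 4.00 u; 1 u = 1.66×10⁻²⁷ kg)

ratio ≈ 3640

T = 2πm/(qB) is independent of speed, so T₂/T₁ = (m₂/q₂)/(m₁/q₁).
T_{alpha particle}/T_{electron} = (6.64×10^-27/2e) / (9.11×10^-31/1e) = 3640.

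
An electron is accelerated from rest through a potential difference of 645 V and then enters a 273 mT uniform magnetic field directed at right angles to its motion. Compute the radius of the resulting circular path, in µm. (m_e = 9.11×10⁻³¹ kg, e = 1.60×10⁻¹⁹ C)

r ≈ 314 µm

The kinetic energy gained is K = qV = (1×1.60×10^-19)(645) = 1.03×10^-16 J.
v = √(2K/m) = 1.51×10^7 m/s.
r = mv/(qB) = (9.11×10^-31)(1.51×10^7) / [(1×1.60×10^-19)(0.273)] = 3.14×10^-4 m.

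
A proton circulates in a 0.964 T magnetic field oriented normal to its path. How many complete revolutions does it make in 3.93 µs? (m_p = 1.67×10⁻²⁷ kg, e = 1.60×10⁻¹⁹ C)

N = 57

T = 2πm/(qB) = 2π(1.67×10^-27) / [(1×1.60×10^-19)(0.964)] = 6.8030×10^-8 s.
N = t/T = 3.93×10^-6 / 6.8030×10^-8 ≈ 57.77, so 57 complete revolutions.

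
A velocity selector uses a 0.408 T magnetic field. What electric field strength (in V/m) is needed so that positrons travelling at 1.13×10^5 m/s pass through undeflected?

qE = qvB ⇒ E = vB = (1.13×10^5)(0.408) = 4.61×10^4 V/m.

E ≈ 4.61×10^4 V/m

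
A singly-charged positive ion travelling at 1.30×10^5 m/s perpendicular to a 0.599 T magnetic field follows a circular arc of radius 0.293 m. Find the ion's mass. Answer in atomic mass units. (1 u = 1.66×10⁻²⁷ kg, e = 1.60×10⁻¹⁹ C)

m ≈ 130 u

qvB = mv²/r ⇒ m = qBr/v.
m = (1×1.60×10^-19)(0.599)(0.293) / (1.30×10^5) = 2.16×10^-25 kg = 130 u.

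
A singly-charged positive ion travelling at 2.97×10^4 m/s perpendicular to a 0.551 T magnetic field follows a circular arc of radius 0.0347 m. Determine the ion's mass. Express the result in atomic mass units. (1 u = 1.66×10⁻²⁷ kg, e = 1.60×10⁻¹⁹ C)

qvB = mv²/r ⇒ m = qBr/v.
m = (1×1.60×10^-19)(0.551)(0.0347) / (2.97×10^4) = 1.03×10^-25 kg = 62.0 u.

m ≈ 62.0 u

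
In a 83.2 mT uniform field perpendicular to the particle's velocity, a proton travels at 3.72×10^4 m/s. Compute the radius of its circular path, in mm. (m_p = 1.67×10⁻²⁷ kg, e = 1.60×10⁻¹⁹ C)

r ≈ 4.67 mm

The magnetic force provides the centripetal force: qvB = mv²/r, so r = mv/(qB).
r = (1.67×10^-27 kg)(3.72×10^4 m/s) / [(1×1.60×10^-19 C)(0.0832 T)] = 4.67×10^-3 m.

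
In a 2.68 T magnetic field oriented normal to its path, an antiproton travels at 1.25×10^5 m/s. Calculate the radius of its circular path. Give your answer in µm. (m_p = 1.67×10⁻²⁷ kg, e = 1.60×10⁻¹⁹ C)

The magnetic force provides the centripetal force: qvB = mv²/r, so r = mv/(qB).
r = (1.67×10^-27 kg)(1.25×10^5 m/s) / [(1×1.60×10^-19 C)(2.68 T)] = 4.87×10^-4 m.

r ≈ 487 µm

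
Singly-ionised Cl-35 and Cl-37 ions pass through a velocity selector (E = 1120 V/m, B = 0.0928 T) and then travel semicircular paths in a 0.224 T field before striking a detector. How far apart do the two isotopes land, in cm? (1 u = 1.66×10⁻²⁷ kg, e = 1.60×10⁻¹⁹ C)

Δd ≈ 0.224 cm

Both emerge at v = E/B₁ = 1.21×10^4 m/s.
r = mv/(qB₂), so r₁ = 0.01956 m and r₂ = 0.02068 m, giving Δr = 1.12×10^-3 m.
After a semicircle each ion lands a diameter 2r from the entry slit, so the separation is 2Δr = 2.24×10^-3 m.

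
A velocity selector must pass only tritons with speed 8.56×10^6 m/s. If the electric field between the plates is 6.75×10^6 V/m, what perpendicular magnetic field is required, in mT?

B ≈ 789 mT

qE = qvB ⇒ B = E/v = (6.75×10^6) / (8.56×10^6) = 0.789 T.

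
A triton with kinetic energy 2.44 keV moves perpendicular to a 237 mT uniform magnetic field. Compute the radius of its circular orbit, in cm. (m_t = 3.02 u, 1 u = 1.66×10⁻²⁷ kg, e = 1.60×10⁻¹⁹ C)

Convert the energy: K = 2.44 keV = 3.90×10^-16 J.
v = √(2K/m) = √(2·3.90×10^-16/5.01×10^-27) = 3.95×10^5 m/s.
r = mv/(qB) = (5.01×10^-27)(3.95×10^5) / [(1×1.60×10^-19)(0.237)] = 0.0522 m.

r ≈ 5.22 cm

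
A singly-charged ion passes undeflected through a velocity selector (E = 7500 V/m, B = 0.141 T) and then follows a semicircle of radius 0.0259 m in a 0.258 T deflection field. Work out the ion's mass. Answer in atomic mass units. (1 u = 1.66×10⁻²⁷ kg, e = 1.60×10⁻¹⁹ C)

v = E/B₁ = 5.32×10^4 m/s.
From r = mv/(qB₂), m = qB₂r/v = (1×1.60×10^-19)(0.258)(0.0259) / (5.32×10^4) = 2.01×10^-26 kg.
In atomic mass units: m = 2.01×10^-26 / 1.66×10^-27 = 12.1 u.

m ≈ 12.1 u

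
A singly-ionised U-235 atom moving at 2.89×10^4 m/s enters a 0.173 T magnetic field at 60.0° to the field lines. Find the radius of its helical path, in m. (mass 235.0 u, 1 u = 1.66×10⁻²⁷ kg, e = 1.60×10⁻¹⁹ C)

Only the perpendicular component v⊥ = v sin60.0° = 2.50×10^4 m/s is bent by the field.
r = m v⊥ /(qB) = (3.90×10^-25)(2.50×10^4) / [(1×1.60×10^-19)(0.173)] = 0.353 m.

r ≈ 0.353 m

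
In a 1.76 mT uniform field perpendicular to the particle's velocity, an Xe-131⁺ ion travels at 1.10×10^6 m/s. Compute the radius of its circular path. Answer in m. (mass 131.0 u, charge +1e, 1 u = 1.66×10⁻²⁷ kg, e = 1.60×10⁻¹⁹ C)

r ≈ 849 m

The magnetic force provides the centripetal force: qvB = mv²/r, so r = mv/(qB).
r = (2.17×10^-25 kg)(1.10×10^6 m/s) / [(1×1.60×10^-19 C)(1.76×10^-3 T)] = 849 m.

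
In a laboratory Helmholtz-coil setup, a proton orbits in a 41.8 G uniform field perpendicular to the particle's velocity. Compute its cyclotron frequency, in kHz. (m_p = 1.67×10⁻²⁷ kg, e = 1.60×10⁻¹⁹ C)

f ≈ 63.7 kHz

f = qB/(2πm) = (1×1.60×10^-19)(4.18×10^-3) / [2π(1.67×10^-27)] = 6.37×10^4 Hz.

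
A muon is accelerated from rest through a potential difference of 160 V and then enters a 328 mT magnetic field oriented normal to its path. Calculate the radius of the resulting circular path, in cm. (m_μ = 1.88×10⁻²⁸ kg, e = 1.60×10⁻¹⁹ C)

The kinetic energy gained is K = qV = (1×1.60×10^-19)(160) = 2.56×10^-17 J.
v = √(2K/m) = 5.22×10^5 m/s.
r = mv/(qB) = (1.88×10^-28)(5.22×10^5) / [(1×1.60×10^-19)(0.328)] = 1.87×10^-3 m.

r ≈ 0.187 cm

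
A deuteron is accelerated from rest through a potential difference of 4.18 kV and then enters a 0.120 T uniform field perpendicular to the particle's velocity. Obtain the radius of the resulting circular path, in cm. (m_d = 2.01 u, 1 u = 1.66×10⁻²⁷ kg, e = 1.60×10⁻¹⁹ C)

The kinetic energy gained is K = qV = (1×1.60×10^-19)(4180) = 6.69×10^-16 J.
v = √(2K/m) = 6.33×10^5 m/s.
r = mv/(qB) = (3.34×10^-27)(6.33×10^5) / [(1×1.60×10^-19)(0.120)] = 0.110 m.

r ≈ 11.0 cm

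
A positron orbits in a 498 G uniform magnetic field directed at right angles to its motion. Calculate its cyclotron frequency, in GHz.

f = qB/(2πm) = (1×1.60×10^-19)(0.0498) / [2π(9.11×10^-31)] = 1.39×10^9 Hz.

f ≈ 1.39 GHz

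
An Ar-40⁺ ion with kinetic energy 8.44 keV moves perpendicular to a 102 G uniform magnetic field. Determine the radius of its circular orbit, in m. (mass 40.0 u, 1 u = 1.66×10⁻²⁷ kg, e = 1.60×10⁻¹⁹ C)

r ≈ 8.21 m

Convert the energy: K = 8.44 keV = 1.35×10^-15 J.
v = √(2K/m) = √(2·1.35×10^-15/6.64×10^-26) = 2.02×10^5 m/s.
r = mv/(qB) = (6.64×10^-26)(2.02×10^5) / [(1×1.60×10^-19)(0.0102)] = 8.21 m.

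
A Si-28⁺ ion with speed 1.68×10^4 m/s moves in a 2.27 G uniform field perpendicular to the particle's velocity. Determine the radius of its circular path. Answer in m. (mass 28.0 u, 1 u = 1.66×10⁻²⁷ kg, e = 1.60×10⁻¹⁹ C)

r ≈ 21.5 m

The magnetic force provides the centripetal force: qvB = mv²/r, so r = mv/(qB).
r = (4.65×10^-26 kg)(1.68×10^4 m/s) / [(1×1.60×10^-19 C)(2.27×10^-4 T)] = 21.5 m.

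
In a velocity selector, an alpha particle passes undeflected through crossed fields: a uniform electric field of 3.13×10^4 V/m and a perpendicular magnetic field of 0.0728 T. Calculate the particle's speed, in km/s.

For zero net force, qE = qvB, so v = E/B.
v = (3.13×10^4) / (0.0728) = 4.30×10^5 m/s.

v ≈ 430 km/s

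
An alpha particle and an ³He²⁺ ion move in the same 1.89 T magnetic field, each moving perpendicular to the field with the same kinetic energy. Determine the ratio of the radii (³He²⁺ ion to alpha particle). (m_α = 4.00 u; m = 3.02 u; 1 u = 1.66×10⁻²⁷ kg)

ratio ≈ 0.869

r = √(2mK)/(qB) ⇒ at equal K, r ∝ √m/q.
r_{³He²⁺ ion}/r_{alpha particle} = 0.869.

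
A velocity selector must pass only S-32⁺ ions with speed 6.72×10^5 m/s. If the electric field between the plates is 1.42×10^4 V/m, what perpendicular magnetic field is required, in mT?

qE = qvB ⇒ B = E/v = (1.42×10^4) / (6.72×10^5) = 0.0211 T.

B ≈ 21.1 mT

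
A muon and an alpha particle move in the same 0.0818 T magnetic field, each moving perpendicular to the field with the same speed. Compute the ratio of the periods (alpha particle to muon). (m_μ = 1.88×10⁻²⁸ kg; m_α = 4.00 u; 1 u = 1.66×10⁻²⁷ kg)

T = 2πm/(qB) is independent of speed, so T₂/T₁ = (m₂/q₂)/(m₁/q₁).
T_{alpha particle}/T_{muon} = (6.64×10^-27/2e) / (1.88×10^-28/1e) = 17.7.

ratio ≈ 17.7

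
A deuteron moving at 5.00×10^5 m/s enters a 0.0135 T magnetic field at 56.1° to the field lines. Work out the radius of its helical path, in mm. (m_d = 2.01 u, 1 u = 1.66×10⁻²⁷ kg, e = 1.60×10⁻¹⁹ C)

Only the perpendicular component v⊥ = v sin56.1° = 4.15×10^5 m/s is bent by the field.
r = m v⊥ /(qB) = (3.34×10^-27)(4.15×10^5) / [(1×1.60×10^-19)(0.0135)] = 0.641 m.

r ≈ 641 mm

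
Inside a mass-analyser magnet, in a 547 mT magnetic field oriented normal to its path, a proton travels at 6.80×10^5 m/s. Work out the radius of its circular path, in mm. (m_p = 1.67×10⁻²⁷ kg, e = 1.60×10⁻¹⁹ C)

r ≈ 13.0 mm

The magnetic force provides the centripetal force: qvB = mv²/r, so r = mv/(qB).
r = (1.67×10^-27 kg)(6.80×10^5 m/s) / [(1×1.60×10^-19 C)(0.547 T)] = 0.0130 m.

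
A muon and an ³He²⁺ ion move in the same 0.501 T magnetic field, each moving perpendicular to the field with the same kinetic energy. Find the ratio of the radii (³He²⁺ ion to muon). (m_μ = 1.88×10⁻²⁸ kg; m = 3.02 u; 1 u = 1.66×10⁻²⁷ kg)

ratio ≈ 2.58

r = √(2mK)/(qB) ⇒ at equal K, r ∝ √m/q.
r_{³He²⁺ ion}/r_{muon} = 2.58.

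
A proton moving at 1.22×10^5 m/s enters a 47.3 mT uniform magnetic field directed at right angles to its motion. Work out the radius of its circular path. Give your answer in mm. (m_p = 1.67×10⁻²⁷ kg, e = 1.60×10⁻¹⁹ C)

r ≈ 26.9 mm

The magnetic force provides the centripetal force: qvB = mv²/r, so r = mv/(qB).
r = (1.67×10^-27 kg)(1.22×10^5 m/s) / [(1×1.60×10^-19 C)(0.0473 T)] = 0.0269 m.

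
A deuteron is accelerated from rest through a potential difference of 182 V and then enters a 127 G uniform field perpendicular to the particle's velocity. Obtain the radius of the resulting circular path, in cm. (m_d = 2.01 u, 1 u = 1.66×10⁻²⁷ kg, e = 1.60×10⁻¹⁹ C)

The kinetic energy gained is K = qV = (1×1.60×10^-19)(182) = 2.91×10^-17 J.
v = √(2K/m) = 1.32×10^5 m/s.
r = mv/(qB) = (3.34×10^-27)(1.32×10^5) / [(1×1.60×10^-19)(0.0127)] = 0.217 m.

r ≈ 21.7 cm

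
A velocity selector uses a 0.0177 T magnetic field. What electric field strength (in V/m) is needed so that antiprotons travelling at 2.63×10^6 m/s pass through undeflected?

qE = qvB ⇒ E = vB = (2.63×10^6)(0.0177) = 4.66×10^4 V/m.

E ≈ 4.66×10^4 V/m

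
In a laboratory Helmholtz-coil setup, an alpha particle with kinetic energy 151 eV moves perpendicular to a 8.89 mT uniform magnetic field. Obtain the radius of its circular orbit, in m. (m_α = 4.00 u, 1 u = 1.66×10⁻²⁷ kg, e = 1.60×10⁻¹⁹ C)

Convert the energy: K = 151 eV = 2.42×10^-17 J.
v = √(2K/m) = √(2·2.42×10^-17/6.64×10^-27) = 8.53×10^4 m/s.
r = mv/(qB) = (6.64×10^-27)(8.53×10^4) / [(2×1.60×10^-19)(8.89×10^-3)] = 0.199 m.

r ≈ 0.199 m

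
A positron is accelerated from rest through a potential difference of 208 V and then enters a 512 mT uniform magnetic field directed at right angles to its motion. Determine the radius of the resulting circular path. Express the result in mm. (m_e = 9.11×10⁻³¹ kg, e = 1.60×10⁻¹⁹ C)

The kinetic energy gained is K = qV = (1×1.60×10^-19)(208) = 3.33×10^-17 J.
v = √(2K/m) = 8.55×10^6 m/s.
r = mv/(qB) = (9.11×10^-31)(8.55×10^6) / [(1×1.60×10^-19)(0.512)] = 9.51×10^-5 m.

r ≈ 0.0951 mm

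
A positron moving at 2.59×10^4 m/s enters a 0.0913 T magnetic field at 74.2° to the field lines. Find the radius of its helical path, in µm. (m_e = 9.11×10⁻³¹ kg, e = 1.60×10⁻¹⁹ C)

Only the perpendicular component v⊥ = v sin74.2° = 2.49×10^4 m/s is bent by the field.
r = m v⊥ /(qB) = (9.11×10^-31)(2.49×10^4) / [(1×1.60×10^-19)(0.0913)] = 1.55×10^-6 m.

r ≈ 1.55 µm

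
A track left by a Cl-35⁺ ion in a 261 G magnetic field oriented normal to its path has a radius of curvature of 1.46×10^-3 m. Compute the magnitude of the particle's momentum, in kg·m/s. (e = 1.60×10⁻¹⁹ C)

Since qvB = mv²/r, the momentum p = mv = qBr.
p = (1×1.60×10^-19)(0.0261)(1.46×10^-3) = 6.10×10^-24 kg·m/s.

p ≈ 6.10×10^-24 kg·m/s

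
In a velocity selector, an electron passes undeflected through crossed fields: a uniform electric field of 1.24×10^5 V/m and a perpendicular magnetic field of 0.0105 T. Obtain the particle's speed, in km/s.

For zero net force, qE = qvB, so v = E/B.
v = (1.24×10^5) / (0.0105) = 1.18×10^7 m/s.

v ≈ 11800 km/s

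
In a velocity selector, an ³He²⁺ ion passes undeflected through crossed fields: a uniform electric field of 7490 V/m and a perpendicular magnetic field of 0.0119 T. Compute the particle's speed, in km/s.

For zero net force, qE = qvB, so v = E/B.
v = (7490) / (0.0119) = 6.29×10^5 m/s.

v ≈ 629 km/s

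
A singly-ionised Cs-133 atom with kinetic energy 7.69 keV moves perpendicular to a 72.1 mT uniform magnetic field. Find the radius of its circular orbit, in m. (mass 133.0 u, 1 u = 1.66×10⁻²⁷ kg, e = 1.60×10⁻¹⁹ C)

Convert the energy: K = 7.69 keV = 1.23×10^-15 J.
v = √(2K/m) = √(2·1.23×10^-15/2.21×10^-25) = 1.06×10^5 m/s.
r = mv/(qB) = (2.21×10^-25)(1.06×10^5) / [(1×1.60×10^-19)(0.0721)] = 2.02 m.

r ≈ 2.02 m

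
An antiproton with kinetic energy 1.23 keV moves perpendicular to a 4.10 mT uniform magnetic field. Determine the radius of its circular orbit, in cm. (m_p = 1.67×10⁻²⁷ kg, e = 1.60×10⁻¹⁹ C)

Convert the energy: K = 1.23 keV = 1.97×10^-16 J.
v = √(2K/m) = √(2·1.97×10^-16/1.67×10^-27) = 4.85×10^5 m/s.
r = mv/(qB) = (1.67×10^-27)(4.85×10^5) / [(1×1.60×10^-19)(4.10×10^-3)] = 1.24 m.

r ≈ 124 cm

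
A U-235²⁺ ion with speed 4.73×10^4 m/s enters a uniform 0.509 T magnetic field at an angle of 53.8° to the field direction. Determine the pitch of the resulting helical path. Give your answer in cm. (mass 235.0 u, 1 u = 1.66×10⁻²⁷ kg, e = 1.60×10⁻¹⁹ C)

pitch ≈ 42.0 cm

The velocity component along B is v∥ = v cos53.8° = 2.79×10^4 m/s.
The cyclotron period T = 2πm/(qB) = 1.50×10^-5 s is set by m, q, B alone.
Pitch = v∥·T = (2.79×10^4)(1.50×10^-5) = 0.420 m.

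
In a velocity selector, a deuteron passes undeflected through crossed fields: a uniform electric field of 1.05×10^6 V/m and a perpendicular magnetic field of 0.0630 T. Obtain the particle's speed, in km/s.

v ≈ 16700 km/s

For zero net force, qE = qvB, so v = E/B.
v = (1.05×10^6) / (0.0630) = 1.67×10^7 m/s.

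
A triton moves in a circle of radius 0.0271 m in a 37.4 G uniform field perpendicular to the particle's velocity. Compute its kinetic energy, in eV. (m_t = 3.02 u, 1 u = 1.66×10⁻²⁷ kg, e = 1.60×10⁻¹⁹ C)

K ≈ 0.164 eV

v = qBr/m = (1×1.60×10^-19)(3.74×10^-3)(0.0271) / (5.01×10^-27) = 3230 m/s.
K = ½mv² = 0.5·(5.01×10^-27)·(3230)² = 2.62×10^-20 J = 0.164 eV.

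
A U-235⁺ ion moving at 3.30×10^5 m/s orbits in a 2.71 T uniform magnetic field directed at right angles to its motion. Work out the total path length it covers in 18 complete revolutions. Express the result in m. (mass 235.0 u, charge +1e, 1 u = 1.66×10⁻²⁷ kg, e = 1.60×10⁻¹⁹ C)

L ≈ 33.6 m

r = mv/(qB) = 0.297 m, so one revolution covers 2πr = 1.87 m.
In 18 revolutions: L = 18·2πr = 33.6 m.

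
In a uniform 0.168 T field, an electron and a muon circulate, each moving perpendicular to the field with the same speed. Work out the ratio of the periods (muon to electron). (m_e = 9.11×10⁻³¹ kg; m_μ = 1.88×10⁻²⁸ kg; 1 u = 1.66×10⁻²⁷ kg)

ratio ≈ 206

T = 2πm/(qB) is independent of speed, so T₂/T₁ = (m₂/q₂)/(m₁/q₁).
T_{muon}/T_{electron} = (1.88×10^-28/1e) / (9.11×10^-31/1e) = 206.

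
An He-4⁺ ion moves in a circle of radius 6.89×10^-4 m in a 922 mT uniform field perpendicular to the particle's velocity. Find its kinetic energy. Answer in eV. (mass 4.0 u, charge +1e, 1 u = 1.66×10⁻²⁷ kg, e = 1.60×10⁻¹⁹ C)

v = qBr/m = (1×1.60×10^-19)(0.922)(6.89×10^-4) / (6.64×10^-27) = 1.53×10^4 m/s.
K = ½mv² = 0.5·(6.64×10^-27)·(1.53×10^4)² = 7.78×10^-19 J = 4.86 eV.

K ≈ 4.86 eV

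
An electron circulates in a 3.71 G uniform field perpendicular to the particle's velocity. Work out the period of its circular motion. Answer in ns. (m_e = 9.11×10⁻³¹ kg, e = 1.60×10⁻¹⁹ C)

T ≈ 96.4 ns

The cyclotron period is independent of speed: T = 2πm/(qB).
T = 2π(9.11×10^-31) / [(1×1.60×10^-19)(3.71×10^-4)] = 9.64×10^-8 s.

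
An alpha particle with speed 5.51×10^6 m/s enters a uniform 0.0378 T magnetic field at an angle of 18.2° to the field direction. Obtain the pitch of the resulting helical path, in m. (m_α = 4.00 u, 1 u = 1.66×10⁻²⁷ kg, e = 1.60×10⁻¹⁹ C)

The velocity component along B is v∥ = v cos18.2° = 5.23×10^6 m/s.
The cyclotron period T = 2πm/(qB) = 3.45×10^-6 s is set by m, q, B alone.
Pitch = v∥·T = (5.23×10^6)(3.45×10^-6) = 18.1 m.

pitch ≈ 18.1 m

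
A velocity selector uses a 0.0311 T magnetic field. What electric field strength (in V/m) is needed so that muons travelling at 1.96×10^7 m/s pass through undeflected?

qE = qvB ⇒ E = vB = (1.96×10^7)(0.0311) = 6.10×10^5 V/m.

E ≈ 6.10×10^5 V/m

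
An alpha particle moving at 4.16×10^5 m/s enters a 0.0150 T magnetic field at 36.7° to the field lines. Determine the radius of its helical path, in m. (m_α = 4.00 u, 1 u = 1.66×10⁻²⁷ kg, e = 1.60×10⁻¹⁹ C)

r ≈ 0.344 m

Only the perpendicular component v⊥ = v sin36.7° = 2.49×10^5 m/s is bent by the field.
r = m v⊥ /(qB) = (6.64×10^-27)(2.49×10^5) / [(2×1.60×10^-19)(0.0150)] = 0.344 m.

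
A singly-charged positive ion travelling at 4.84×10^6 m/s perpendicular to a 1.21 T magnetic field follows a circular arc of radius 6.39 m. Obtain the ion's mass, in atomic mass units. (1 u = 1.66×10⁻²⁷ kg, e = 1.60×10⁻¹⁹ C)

m ≈ 154 u

qvB = mv²/r ⇒ m = qBr/v.
m = (1×1.60×10^-19)(1.21)(6.39) / (4.84×10^6) = 2.56×10^-25 kg = 154 u.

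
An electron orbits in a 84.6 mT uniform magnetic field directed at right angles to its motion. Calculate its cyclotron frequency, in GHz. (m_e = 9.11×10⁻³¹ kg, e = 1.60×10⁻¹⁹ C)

f ≈ 2.36 GHz

f = qB/(2πm) = (1×1.60×10^-19)(0.0846) / [2π(9.11×10^-31)] = 2.36×10^9 Hz.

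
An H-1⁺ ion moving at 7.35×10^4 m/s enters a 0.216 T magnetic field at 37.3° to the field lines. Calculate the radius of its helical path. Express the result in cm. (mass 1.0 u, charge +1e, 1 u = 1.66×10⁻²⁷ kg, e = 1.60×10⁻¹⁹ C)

Only the perpendicular component v⊥ = v sin37.3° = 4.45×10^4 m/s is bent by the field.
r = m v⊥ /(qB) = (1.66×10^-27)(4.45×10^4) / [(1×1.60×10^-19)(0.216)] = 2.14×10^-3 m.

r ≈ 0.214 cm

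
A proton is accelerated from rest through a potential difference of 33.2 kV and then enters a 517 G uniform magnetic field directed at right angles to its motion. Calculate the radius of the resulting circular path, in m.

The kinetic energy gained is K = qV = (1×1.60×10^-19)(3.32×10^4) = 5.31×10^-15 J.
v = √(2K/m) = 2.52×10^6 m/s.
r = mv/(qB) = (1.67×10^-27)(2.52×10^6) / [(1×1.60×10^-19)(0.0517)] = 0.509 m.

r ≈ 0.509 m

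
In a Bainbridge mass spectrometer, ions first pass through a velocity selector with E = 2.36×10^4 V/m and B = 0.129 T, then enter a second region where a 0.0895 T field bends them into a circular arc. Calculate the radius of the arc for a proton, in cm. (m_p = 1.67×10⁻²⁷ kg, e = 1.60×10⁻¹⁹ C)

r ≈ 2.13 cm

The selector passes v = E/B = 2.36×10^4/0.129 = 1.83×10^5 m/s.
In the deflection region, r = mv/(qB₂) = (1.67×10^-27)(1.83×10^5) / [(1×1.60×10^-19)(0.0895)] = 0.0213 m.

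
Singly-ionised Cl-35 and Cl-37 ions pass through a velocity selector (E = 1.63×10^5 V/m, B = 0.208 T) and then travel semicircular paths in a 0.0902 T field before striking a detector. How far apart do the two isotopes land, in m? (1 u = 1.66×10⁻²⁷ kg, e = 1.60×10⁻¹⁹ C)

Both emerge at v = E/B₁ = 7.84×10^5 m/s.
r = mv/(qB₂), so r₁ = 3.155 m and r₂ = 3.335 m, giving Δr = 0.180 m.
After a semicircle each ion lands a diameter 2r from the entry slit, so the separation is 2Δr = 0.361 m.

Δd ≈ 0.361 m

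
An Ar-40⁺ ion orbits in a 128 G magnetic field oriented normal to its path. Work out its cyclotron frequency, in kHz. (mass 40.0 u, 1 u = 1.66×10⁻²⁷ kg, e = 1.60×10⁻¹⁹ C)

f = qB/(2πm) = (1×1.60×10^-19)(0.0128) / [2π(6.64×10^-26)] = 4910 Hz.

f ≈ 4.91 kHz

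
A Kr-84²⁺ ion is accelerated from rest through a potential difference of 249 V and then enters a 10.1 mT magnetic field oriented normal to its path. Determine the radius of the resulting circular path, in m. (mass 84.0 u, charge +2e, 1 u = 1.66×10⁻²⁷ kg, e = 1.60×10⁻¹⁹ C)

r ≈ 1.46 m

The kinetic energy gained is K = qV = (2×1.60×10^-19)(249) = 7.97×10^-17 J.
v = √(2K/m) = 3.38×10^4 m/s.
r = mv/(qB) = (1.39×10^-25)(3.38×10^4) / [(2×1.60×10^-19)(0.0101)] = 1.46 m.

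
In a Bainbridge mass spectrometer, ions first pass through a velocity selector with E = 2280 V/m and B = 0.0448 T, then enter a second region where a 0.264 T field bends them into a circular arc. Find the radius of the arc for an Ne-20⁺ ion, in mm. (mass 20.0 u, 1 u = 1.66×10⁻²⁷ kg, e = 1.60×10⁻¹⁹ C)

r ≈ 40.0 mm

The selector passes v = E/B = 2280/0.0448 = 5.09×10^4 m/s.
In the deflection region, r = mv/(qB₂) = (3.32×10^-26)(5.09×10^4) / [(1×1.60×10^-19)(0.264)] = 0.0400 m.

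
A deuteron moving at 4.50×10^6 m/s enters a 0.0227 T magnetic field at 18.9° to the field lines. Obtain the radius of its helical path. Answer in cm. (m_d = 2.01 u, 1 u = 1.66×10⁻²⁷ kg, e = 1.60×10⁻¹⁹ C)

Only the perpendicular component v⊥ = v sin18.9° = 1.46×10^6 m/s is bent by the field.
r = m v⊥ /(qB) = (3.34×10^-27)(1.46×10^6) / [(1×1.60×10^-19)(0.0227)] = 1.34 m.

r ≈ 134 cm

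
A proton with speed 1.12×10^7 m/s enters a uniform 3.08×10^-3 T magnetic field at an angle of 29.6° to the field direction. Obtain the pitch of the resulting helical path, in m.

pitch ≈ 207 m

The velocity component along B is v∥ = v cos29.6° = 9.74×10^6 m/s.
The cyclotron period T = 2πm/(qB) = 2.13×10^-5 s is set by m, q, B alone.
Pitch = v∥·T = (9.74×10^6)(2.13×10^-5) = 207 m.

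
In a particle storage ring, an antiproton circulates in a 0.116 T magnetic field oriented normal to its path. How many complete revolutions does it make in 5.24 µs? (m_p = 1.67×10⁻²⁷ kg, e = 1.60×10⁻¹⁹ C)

N = 9

T = 2πm/(qB) = 2π(1.67×10^-27) / [(1×1.60×10^-19)(0.116)] = 5.6535×10^-7 s.
N = t/T = 5.24×10^-6 / 5.6535×10^-7 ≈ 9.27, so 9 complete revolutions.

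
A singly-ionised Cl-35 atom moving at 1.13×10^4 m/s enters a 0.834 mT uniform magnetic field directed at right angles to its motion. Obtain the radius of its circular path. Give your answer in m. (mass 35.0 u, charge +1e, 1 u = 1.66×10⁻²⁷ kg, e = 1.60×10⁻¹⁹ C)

r ≈ 4.92 m

The magnetic force provides the centripetal force: qvB = mv²/r, so r = mv/(qB).
r = (5.81×10^-26 kg)(1.13×10^4 m/s) / [(1×1.60×10^-19 C)(8.34×10^-4 T)] = 4.92 m.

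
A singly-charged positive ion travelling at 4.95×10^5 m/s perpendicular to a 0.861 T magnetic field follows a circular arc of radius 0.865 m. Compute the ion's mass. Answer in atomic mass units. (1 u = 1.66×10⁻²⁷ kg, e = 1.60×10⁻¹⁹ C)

qvB = mv²/r ⇒ m = qBr/v.
m = (1×1.60×10^-19)(0.861)(0.865) / (4.95×10^5) = 2.41×10^-25 kg = 145 u.

m ≈ 145 u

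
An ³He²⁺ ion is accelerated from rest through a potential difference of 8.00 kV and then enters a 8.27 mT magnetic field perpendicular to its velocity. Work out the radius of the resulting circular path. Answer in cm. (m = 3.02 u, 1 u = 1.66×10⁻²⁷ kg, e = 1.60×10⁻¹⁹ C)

r ≈ 191 cm

The kinetic energy gained is K = qV = (2×1.60×10^-19)(8000) = 2.56×10^-15 J.
v = √(2K/m) = 1.01×10^6 m/s.
r = mv/(qB) = (5.01×10^-27)(1.01×10^6) / [(2×1.60×10^-19)(8.27×10^-3)] = 1.91 m.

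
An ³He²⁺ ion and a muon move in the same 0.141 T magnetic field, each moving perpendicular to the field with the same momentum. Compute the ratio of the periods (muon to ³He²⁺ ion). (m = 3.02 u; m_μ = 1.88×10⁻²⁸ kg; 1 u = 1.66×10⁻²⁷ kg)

ratio ≈ 0.0750

T = 2πm/(qB) is independent of speed, so T₂/T₁ = (m₂/q₂)/(m₁/q₁).
T_{muon}/T_{³He²⁺ ion} = (1.88×10^-28/1e) / (5.01×10^-27/2e) = 0.0750.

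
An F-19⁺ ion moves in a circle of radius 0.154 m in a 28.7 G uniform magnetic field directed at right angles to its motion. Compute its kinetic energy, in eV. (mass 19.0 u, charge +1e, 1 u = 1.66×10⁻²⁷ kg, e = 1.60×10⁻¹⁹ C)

v = qBr/m = (1×1.60×10^-19)(2.87×10^-3)(0.154) / (3.15×10^-26) = 2240 m/s.
K = ½mv² = 0.5·(3.15×10^-26)·(2240)² = 7.93×10^-20 J = 0.495 eV.

K ≈ 0.495 eV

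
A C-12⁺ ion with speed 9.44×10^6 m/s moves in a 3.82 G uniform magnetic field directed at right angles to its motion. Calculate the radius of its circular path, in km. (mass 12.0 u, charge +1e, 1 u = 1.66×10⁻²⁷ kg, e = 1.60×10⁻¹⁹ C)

r ≈ 3.08 km

The magnetic force provides the centripetal force: qvB = mv²/r, so r = mv/(qB).
r = (1.99×10^-26 kg)(9.44×10^6 m/s) / [(1×1.60×10^-19 C)(3.82×10^-4 T)] = 3080 m.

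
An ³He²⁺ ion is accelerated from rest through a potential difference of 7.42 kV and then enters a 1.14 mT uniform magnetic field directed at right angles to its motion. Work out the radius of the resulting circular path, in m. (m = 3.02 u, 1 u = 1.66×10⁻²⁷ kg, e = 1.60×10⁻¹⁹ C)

r ≈ 13.4 m

The kinetic energy gained is K = qV = (2×1.60×10^-19)(7420) = 2.37×10^-15 J.
v = √(2K/m) = 9.73×10^5 m/s.
r = mv/(qB) = (5.01×10^-27)(9.73×10^5) / [(2×1.60×10^-19)(1.14×10^-3)] = 13.4 m.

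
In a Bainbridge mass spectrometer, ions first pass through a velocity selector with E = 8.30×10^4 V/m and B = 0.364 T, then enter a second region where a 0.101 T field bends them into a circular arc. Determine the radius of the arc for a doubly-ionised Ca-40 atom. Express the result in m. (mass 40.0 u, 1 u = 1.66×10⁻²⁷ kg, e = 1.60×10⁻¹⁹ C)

r ≈ 0.468 m

The selector passes v = E/B = 8.30×10^4/0.364 = 2.28×10^5 m/s.
In the deflection region, r = mv/(qB₂) = (6.64×10^-26)(2.28×10^5) / [(2×1.60×10^-19)(0.101)] = 0.468 m.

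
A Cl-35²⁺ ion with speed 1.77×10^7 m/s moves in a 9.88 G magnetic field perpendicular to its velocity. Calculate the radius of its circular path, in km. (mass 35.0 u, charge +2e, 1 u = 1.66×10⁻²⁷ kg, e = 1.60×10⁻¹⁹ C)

r ≈ 3.25 km

The magnetic force provides the centripetal force: qvB = mv²/r, so r = mv/(qB).
r = (5.81×10^-26 kg)(1.77×10^7 m/s) / [(2×1.60×10^-19 C)(9.88×10^-4 T)] = 3250 m.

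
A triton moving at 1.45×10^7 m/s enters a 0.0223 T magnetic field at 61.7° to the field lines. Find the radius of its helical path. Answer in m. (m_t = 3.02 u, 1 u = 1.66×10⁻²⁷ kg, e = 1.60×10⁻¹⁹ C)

r ≈ 17.9 m

Only the perpendicular component v⊥ = v sin61.7° = 1.28×10^7 m/s is bent by the field.
r = m v⊥ /(qB) = (5.01×10^-27)(1.28×10^7) / [(1×1.60×10^-19)(0.0223)] = 17.9 m.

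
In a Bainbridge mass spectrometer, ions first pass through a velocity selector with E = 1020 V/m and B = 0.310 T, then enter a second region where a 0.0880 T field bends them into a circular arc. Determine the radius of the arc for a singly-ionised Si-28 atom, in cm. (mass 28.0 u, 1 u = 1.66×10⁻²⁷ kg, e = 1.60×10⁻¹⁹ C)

r ≈ 1.09 cm

The selector passes v = E/B = 1020/0.310 = 3290 m/s.
In the deflection region, r = mv/(qB₂) = (4.65×10^-26)(3290) / [(1×1.60×10^-19)(0.0880)] = 0.0109 m.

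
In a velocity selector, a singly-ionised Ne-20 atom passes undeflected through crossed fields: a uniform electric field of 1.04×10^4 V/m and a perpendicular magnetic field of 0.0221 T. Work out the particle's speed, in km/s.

v ≈ 471 km/s

For zero net force, qE = qvB, so v = E/B.
v = (1.04×10^4) / (0.0221) = 4.71×10^5 m/s.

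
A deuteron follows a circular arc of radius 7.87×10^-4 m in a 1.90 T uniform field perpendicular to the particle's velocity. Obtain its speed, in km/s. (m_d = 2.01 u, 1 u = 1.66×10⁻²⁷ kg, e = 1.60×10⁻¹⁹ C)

v ≈ 71.7 km/s

From qvB = mv²/r, v = qBr/m.
v = (1×1.60×10^-19)(1.90)(7.87×10^-4) / (3.34×10^-27) = 7.17×10^4 m/s.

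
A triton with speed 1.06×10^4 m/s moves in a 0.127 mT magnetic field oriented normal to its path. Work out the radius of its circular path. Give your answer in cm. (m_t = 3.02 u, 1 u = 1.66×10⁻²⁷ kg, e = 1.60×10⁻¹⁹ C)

The magnetic force provides the centripetal force: qvB = mv²/r, so r = mv/(qB).
r = (5.01×10^-27 kg)(1.06×10^4 m/s) / [(1×1.60×10^-19 C)(1.27×10^-4 T)] = 2.62 m.

r ≈ 262 cm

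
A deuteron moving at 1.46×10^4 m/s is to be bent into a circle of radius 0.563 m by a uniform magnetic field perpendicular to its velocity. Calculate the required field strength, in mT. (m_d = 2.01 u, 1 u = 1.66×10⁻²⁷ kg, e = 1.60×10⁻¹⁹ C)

qvB = mv²/r gives B = mv/(qr).
B = (3.34×10^-27)(1.46×10^4) / [(1×1.60×10^-19)(0.563)] = 5.41×10^-4 T.

B ≈ 0.541 mT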